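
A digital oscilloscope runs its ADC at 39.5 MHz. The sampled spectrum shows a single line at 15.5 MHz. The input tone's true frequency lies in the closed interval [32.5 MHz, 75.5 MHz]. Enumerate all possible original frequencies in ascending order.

Frequencies that alias to 15.5 MHz are k·fs ± 15.5 MHz for integer k ≥ 0.
k=0: 15.5 MHz.
k=1: 24 MHz, 55 MHz.
k=2: 63.5 MHz, 94.5 MHz.
k=3: 103 MHz, 134 MHz.
Within [32.5 MHz, 75.5 MHz]: 55 MHz, 63.5 MHz.

55 MHz, 63.5 MHz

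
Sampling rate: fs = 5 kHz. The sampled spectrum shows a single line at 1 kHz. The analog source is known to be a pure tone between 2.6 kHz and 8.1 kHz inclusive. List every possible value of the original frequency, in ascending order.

Frequencies that alias to 1 kHz are k·fs ± 1 kHz for integer k ≥ 0.
k=0: 1 kHz.
k=1: 4 kHz, 6 kHz.
k=2: 9 kHz, 11 kHz.
Within [2.6 kHz, 8.1 kHz]: 4 kHz, 6 kHz.

4 kHz, 6 kHz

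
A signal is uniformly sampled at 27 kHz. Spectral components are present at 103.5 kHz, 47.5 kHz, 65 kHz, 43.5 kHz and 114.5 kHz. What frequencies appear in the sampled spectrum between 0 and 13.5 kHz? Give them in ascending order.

4.5 kHz, 6.5 kHz, 10.5 kHz, 11 kHz

fs/2 = 13.5 kHz.
103.5 kHz mod fs = 22.5 kHz.
22.5 kHz > fs/2 = 13.5 kHz, folds to fs − 22.5 kHz = 4.5 kHz.
47.5 kHz mod fs = 20.5 kHz.
20.5 kHz > fs/2 = 13.5 kHz, folds to fs − 20.5 kHz = 6.5 kHz.
65 kHz mod fs = 11 kHz.
11 kHz ≤ fs/2 = 13.5 kHz, appears at 11 kHz.
43.5 kHz mod fs = 16.5 kHz.
16.5 kHz > fs/2 = 13.5 kHz, folds to fs − 16.5 kHz = 10.5 kHz.
114.5 kHz mod fs = 6.5 kHz.
6.5 kHz ≤ fs/2 = 13.5 kHz, appears at 6.5 kHz.
Distinct values: {4.5 kHz, 6.5 kHz, 10.5 kHz, 11 kHz}.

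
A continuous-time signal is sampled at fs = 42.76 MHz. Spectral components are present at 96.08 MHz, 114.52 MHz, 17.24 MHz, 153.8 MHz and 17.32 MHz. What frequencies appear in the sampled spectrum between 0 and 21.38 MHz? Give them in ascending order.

10.56 MHz, 13.76 MHz, 17.24 MHz, 17.32 MHz

fs/2 = 21.38 MHz.
96.08 MHz mod fs = 10.56 MHz.
10.56 MHz ≤ fs/2 = 21.38 MHz, appears at 10.56 MHz.
114.52 MHz mod fs = 29 MHz.
29 MHz > fs/2 = 21.38 MHz, folds to fs − 29 MHz = 13.76 MHz.
17.24 MHz ≤ fs/2 = 21.38 MHz, passes unchanged.
153.8 MHz mod fs = 25.52 MHz.
25.52 MHz > fs/2 = 21.38 MHz, folds to fs − 25.52 MHz = 17.24 MHz.
17.32 MHz ≤ fs/2 = 21.38 MHz, passes unchanged.
Distinct values: {10.56 MHz, 13.76 MHz, 17.24 MHz, 17.32 MHz}.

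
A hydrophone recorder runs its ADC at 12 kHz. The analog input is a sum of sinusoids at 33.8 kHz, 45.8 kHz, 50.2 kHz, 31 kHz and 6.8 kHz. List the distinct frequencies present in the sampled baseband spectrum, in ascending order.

fs/2 = 6 kHz.
33.8 kHz mod fs = 9.8 kHz.
9.8 kHz > fs/2 = 6 kHz, folds to fs − 9.8 kHz = 2.2 kHz.
45.8 kHz mod fs = 9.8 kHz.
9.8 kHz > fs/2 = 6 kHz, folds to fs − 9.8 kHz = 2.2 kHz.
50.2 kHz mod fs = 2.2 kHz.
2.2 kHz ≤ fs/2 = 6 kHz, appears at 2.2 kHz.
31 kHz mod fs = 7 kHz.
7 kHz > fs/2 = 6 kHz, folds to fs − 7 kHz = 5 kHz.
6.8 kHz > fs/2 = 6 kHz, folds to fs − 6.8 kHz = 5.2 kHz.
Distinct values: {2.2 kHz, 5 kHz, 5.2 kHz}.

2.2 kHz, 5 kHz, 5.2 kHz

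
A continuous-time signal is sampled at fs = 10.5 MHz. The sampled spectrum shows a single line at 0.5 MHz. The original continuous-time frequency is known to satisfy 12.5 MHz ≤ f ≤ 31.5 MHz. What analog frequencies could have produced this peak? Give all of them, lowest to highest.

Frequencies that alias to 0.5 MHz are k·fs ± 0.5 MHz for integer k ≥ 0.
k=0: 0.5 MHz.
k=1: 10 MHz, 11 MHz.
k=2: 20.5 MHz, 21.5 MHz.
k=3: 31 MHz, 32 MHz.
k=4: 41.5 MHz, 42.5 MHz.
Within [12.5 MHz, 31.5 MHz]: 20.5 MHz, 21.5 MHz, 31 MHz.

20.5 MHz, 21.5 MHz, 31 MHz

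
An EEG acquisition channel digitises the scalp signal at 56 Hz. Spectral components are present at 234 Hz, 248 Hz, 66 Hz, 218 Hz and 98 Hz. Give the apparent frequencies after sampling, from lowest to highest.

fs/2 = 28 Hz.
234 Hz mod fs = 10 Hz.
10 Hz ≤ fs/2 = 28 Hz, appears at 10 Hz.
248 Hz mod fs = 24 Hz.
24 Hz ≤ fs/2 = 28 Hz, appears at 24 Hz.
66 Hz mod fs = 10 Hz.
10 Hz ≤ fs/2 = 28 Hz, appears at 10 Hz.
218 Hz mod fs = 50 Hz.
50 Hz > fs/2 = 28 Hz, folds to fs − 50 Hz = 6 Hz.
98 Hz mod fs = 42 Hz.
42 Hz > fs/2 = 28 Hz, folds to fs − 42 Hz = 14 Hz.
Distinct values: {6 Hz, 10 Hz, 14 Hz, 24 Hz}.

6 Hz, 10 Hz, 14 Hz, 24 Hz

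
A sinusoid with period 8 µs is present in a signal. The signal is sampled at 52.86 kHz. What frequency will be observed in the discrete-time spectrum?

T = 8 µs → f = 1/T = 125 kHz.
125 kHz mod fs = 19.28 kHz.
19.28 kHz ≤ fs/2 = 26.43 kHz, appears at 19.28 kHz.

19.28 kHz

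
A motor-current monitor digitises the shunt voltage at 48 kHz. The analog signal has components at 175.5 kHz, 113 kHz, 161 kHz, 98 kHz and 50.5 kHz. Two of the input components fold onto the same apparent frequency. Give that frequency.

fs/2 = 24 kHz.
175.5 kHz mod fs = 31.5 kHz.
31.5 kHz > fs/2 = 24 kHz, folds to fs − 31.5 kHz = 16.5 kHz.
113 kHz mod fs = 17 kHz.
17 kHz ≤ fs/2 = 24 kHz, appears at 17 kHz.
161 kHz mod fs = 17 kHz.
17 kHz ≤ fs/2 = 24 kHz, appears at 17 kHz.
98 kHz mod fs = 2 kHz.
2 kHz ≤ fs/2 = 24 kHz, appears at 2 kHz.
50.5 kHz mod fs = 2.5 kHz.
2.5 kHz ≤ fs/2 = 24 kHz, appears at 2.5 kHz.
113 kHz and 161 kHz both map to 17 kHz.

17 kHz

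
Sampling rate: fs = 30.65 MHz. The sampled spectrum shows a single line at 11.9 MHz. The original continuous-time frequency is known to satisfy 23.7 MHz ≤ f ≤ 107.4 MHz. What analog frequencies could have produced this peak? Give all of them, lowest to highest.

Frequencies that alias to 11.9 MHz are k·fs ± 11.9 MHz for integer k ≥ 0.
k=0: 11.9 MHz.
k=1: 18.75 MHz, 42.55 MHz.
k=2: 49.4 MHz, 73.2 MHz.
k=3: 80.05 MHz, 103.85 MHz.
k=4: 110.7 MHz, 134.5 MHz.
Within [23.7 MHz, 107.4 MHz]: 42.55 MHz, 49.4 MHz, 73.2 MHz, 80.05 MHz, 103.85 MHz.

42.55 MHz, 49.4 MHz, 73.2 MHz, 80.05 MHz, 103.85 MHz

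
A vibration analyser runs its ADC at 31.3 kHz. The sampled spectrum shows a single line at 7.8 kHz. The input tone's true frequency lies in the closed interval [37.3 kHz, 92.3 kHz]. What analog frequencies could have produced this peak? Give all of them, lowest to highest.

39.1 kHz, 54.8 kHz, 70.4 kHz, 86.1 kHz

Frequencies that alias to 7.8 kHz are k·fs ± 7.8 kHz for integer k ≥ 0.
k=0: 7.8 kHz.
k=1: 23.5 kHz, 39.1 kHz.
k=2: 54.8 kHz, 70.4 kHz.
k=3: 86.1 kHz, 101.7 kHz.
k=4: 117.4 kHz, 133 kHz.
Within [37.3 kHz, 92.3 kHz]: 39.1 kHz, 54.8 kHz, 70.4 kHz, 86.1 kHz.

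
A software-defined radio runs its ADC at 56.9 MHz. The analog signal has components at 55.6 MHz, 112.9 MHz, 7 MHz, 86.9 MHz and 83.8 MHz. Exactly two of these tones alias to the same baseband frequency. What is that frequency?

fs/2 = 28.45 MHz.
55.6 MHz > fs/2 = 28.45 MHz, folds to fs − 55.6 MHz = 1.3 MHz.
112.9 MHz mod fs = 56 MHz.
56 MHz > fs/2 = 28.45 MHz, folds to fs − 56 MHz = 0.9 MHz.
7 MHz ≤ fs/2 = 28.45 MHz, passes unchanged.
86.9 MHz mod fs = 30 MHz.
30 MHz > fs/2 = 28.45 MHz, folds to fs − 30 MHz = 26.9 MHz.
83.8 MHz mod fs = 26.9 MHz.
26.9 MHz ≤ fs/2 = 28.45 MHz, appears at 26.9 MHz.
83.8 MHz and 86.9 MHz both map to 26.9 MHz.

26.9 MHz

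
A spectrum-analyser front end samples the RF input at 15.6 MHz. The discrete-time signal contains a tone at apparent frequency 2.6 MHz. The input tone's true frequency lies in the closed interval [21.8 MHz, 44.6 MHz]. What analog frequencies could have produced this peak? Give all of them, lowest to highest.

Frequencies that alias to 2.6 MHz are k·fs ± 2.6 MHz for integer k ≥ 0.
k=0: 2.6 MHz.
k=1: 13 MHz, 18.2 MHz.
k=2: 28.6 MHz, 33.8 MHz.
k=3: 44.2 MHz, 49.4 MHz.
k=4: 59.8 MHz, 65 MHz.
Within [21.8 MHz, 44.6 MHz]: 28.6 MHz, 33.8 MHz, 44.2 MHz.

28.6 MHz, 33.8 MHz, 44.2 MHz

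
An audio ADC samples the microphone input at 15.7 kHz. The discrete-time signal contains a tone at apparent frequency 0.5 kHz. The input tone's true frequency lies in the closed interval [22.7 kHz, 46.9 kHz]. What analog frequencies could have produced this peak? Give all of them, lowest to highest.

30.9 kHz, 31.9 kHz, 46.6 kHz

Frequencies that alias to 0.5 kHz are k·fs ± 0.5 kHz for integer k ≥ 0.
k=0: 0.5 kHz.
k=1: 15.2 kHz, 16.2 kHz.
k=2: 30.9 kHz, 31.9 kHz.
k=3: 46.6 kHz, 47.6 kHz.
k=4: 62.3 kHz, 63.3 kHz.
Within [22.7 kHz, 46.9 kHz]: 30.9 kHz, 31.9 kHz, 46.6 kHz.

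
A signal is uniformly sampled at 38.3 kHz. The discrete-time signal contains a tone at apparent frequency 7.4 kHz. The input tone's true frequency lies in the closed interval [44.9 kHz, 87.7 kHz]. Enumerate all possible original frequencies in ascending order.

45.7 kHz, 69.2 kHz, 84 kHz

Frequencies that alias to 7.4 kHz are k·fs ± 7.4 kHz for integer k ≥ 0.
k=0: 7.4 kHz.
k=1: 30.9 kHz, 45.7 kHz.
k=2: 69.2 kHz, 84 kHz.
k=3: 107.5 kHz, 122.3 kHz.
Within [44.9 kHz, 87.7 kHz]: 45.7 kHz, 69.2 kHz, 84 kHz.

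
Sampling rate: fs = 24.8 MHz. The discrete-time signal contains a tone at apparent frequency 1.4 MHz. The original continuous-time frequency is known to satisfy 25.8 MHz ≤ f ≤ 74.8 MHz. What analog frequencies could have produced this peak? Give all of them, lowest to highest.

26.2 MHz, 48.2 MHz, 51 MHz, 73 MHz

Frequencies that alias to 1.4 MHz are k·fs ± 1.4 MHz for integer k ≥ 0.
k=0: 1.4 MHz.
k=1: 23.4 MHz, 26.2 MHz.
k=2: 48.2 MHz, 51 MHz.
k=3: 73 MHz, 75.8 MHz.
k=4: 97.8 MHz, 100.6 MHz.
Within [25.8 MHz, 74.8 MHz]: 26.2 MHz, 48.2 MHz, 51 MHz, 73 MHz.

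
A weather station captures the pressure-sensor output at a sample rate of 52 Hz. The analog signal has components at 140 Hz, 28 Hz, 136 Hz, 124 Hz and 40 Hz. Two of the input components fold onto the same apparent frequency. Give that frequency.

fs/2 = 26 Hz.
140 Hz mod fs = 36 Hz.
36 Hz > fs/2 = 26 Hz, folds to fs − 36 Hz = 16 Hz.
28 Hz > fs/2 = 26 Hz, folds to fs − 28 Hz = 24 Hz.
136 Hz mod fs = 32 Hz.
32 Hz > fs/2 = 26 Hz, folds to fs − 32 Hz = 20 Hz.
124 Hz mod fs = 20 Hz.
20 Hz ≤ fs/2 = 26 Hz, appears at 20 Hz.
40 Hz > fs/2 = 26 Hz, folds to fs − 40 Hz = 12 Hz.
124 Hz and 136 Hz both map to 20 Hz.

20 Hz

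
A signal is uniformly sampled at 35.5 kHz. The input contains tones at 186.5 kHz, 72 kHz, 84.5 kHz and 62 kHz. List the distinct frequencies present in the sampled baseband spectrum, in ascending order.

1 kHz, 9 kHz, 13.5 kHz

fs/2 = 17.75 kHz.
186.5 kHz mod fs = 9 kHz.
9 kHz ≤ fs/2 = 17.75 kHz, appears at 9 kHz.
72 kHz mod fs = 1 kHz.
1 kHz ≤ fs/2 = 17.75 kHz, appears at 1 kHz.
84.5 kHz mod fs = 13.5 kHz.
13.5 kHz ≤ fs/2 = 17.75 kHz, appears at 13.5 kHz.
62 kHz mod fs = 26.5 kHz.
26.5 kHz > fs/2 = 17.75 kHz, folds to fs − 26.5 kHz = 9 kHz.
Distinct values: {1 kHz, 9 kHz, 13.5 kHz}.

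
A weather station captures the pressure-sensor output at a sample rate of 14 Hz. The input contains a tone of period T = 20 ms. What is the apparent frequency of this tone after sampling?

T = 20 ms → f = 1/T = 50 Hz.
50 Hz mod fs = 8 Hz.
8 Hz > fs/2 = 7 Hz, folds to fs − 8 Hz = 6 Hz.

6 Hz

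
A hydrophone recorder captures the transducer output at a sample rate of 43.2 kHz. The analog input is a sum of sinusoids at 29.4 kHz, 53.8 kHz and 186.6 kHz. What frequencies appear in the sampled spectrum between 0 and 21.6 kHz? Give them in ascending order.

10.6 kHz, 13.8 kHz

fs/2 = 21.6 kHz.
29.4 kHz > fs/2 = 21.6 kHz, folds to fs − 29.4 kHz = 13.8 kHz.
53.8 kHz mod fs = 10.6 kHz.
10.6 kHz ≤ fs/2 = 21.6 kHz, appears at 10.6 kHz.
186.6 kHz mod fs = 13.8 kHz.
13.8 kHz ≤ fs/2 = 21.6 kHz, appears at 13.8 kHz.
Distinct values: {10.6 kHz, 13.8 kHz}.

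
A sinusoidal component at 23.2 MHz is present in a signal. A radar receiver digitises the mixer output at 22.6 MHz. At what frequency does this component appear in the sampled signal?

23.2 MHz mod fs = 0.6 MHz.
0.6 MHz ≤ fs/2 = 11.3 MHz, appears at 0.6 MHz.

0.6 MHz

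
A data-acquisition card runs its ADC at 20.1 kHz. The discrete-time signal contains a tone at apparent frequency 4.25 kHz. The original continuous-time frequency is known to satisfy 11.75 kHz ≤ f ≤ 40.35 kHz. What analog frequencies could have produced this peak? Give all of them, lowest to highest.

Frequencies that alias to 4.25 kHz are k·fs ± 4.25 kHz for integer k ≥ 0.
k=0: 4.25 kHz.
k=1: 15.85 kHz, 24.35 kHz.
k=2: 35.95 kHz, 44.45 kHz.
k=3: 56.05 kHz, 64.55 kHz.
Within [11.75 kHz, 40.35 kHz]: 15.85 kHz, 24.35 kHz, 35.95 kHz.

15.85 kHz, 24.35 kHz, 35.95 kHz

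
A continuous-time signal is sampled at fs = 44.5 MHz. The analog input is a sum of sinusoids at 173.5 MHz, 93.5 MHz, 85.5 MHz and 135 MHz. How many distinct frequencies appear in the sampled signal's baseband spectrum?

fs/2 = 22.25 MHz.
173.5 MHz mod fs = 40 MHz.
40 MHz > fs/2 = 22.25 MHz, folds to fs − 40 MHz = 4.5 MHz.
93.5 MHz mod fs = 4.5 MHz.
4.5 MHz ≤ fs/2 = 22.25 MHz, appears at 4.5 MHz.
85.5 MHz mod fs = 41 MHz.
41 MHz > fs/2 = 22.25 MHz, folds to fs − 41 MHz = 3.5 MHz.
135 MHz mod fs = 1.5 MHz.
1.5 MHz ≤ fs/2 = 22.25 MHz, appears at 1.5 MHz.
Distinct values: {1.5 MHz, 3.5 MHz, 4.5 MHz} → 3.

3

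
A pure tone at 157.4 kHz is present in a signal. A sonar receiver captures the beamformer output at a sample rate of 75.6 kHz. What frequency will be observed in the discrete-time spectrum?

157.4 kHz mod fs = 6.2 kHz.
6.2 kHz ≤ fs/2 = 37.8 kHz, appears at 6.2 kHz.

6.2 kHz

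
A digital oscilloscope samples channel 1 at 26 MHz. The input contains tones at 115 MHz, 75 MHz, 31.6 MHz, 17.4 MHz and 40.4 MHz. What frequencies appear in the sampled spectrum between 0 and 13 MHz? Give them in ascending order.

3 MHz, 5.6 MHz, 8.6 MHz, 11 MHz, 11.6 MHz

fs/2 = 13 MHz.
115 MHz mod fs = 11 MHz.
11 MHz ≤ fs/2 = 13 MHz, appears at 11 MHz.
75 MHz mod fs = 23 MHz.
23 MHz > fs/2 = 13 MHz, folds to fs − 23 MHz = 3 MHz.
31.6 MHz mod fs = 5.6 MHz.
5.6 MHz ≤ fs/2 = 13 MHz, appears at 5.6 MHz.
17.4 MHz > fs/2 = 13 MHz, folds to fs − 17.4 MHz = 8.6 MHz.
40.4 MHz mod fs = 14.4 MHz.
14.4 MHz > fs/2 = 13 MHz, folds to fs − 14.4 MHz = 11.6 MHz.
Distinct values: {3 MHz, 5.6 MHz, 8.6 MHz, 11 MHz, 11.6 MHz}.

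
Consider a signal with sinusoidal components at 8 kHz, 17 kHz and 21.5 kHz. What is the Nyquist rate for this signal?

43 kHz

Highest-frequency component: 21.5 kHz.
Nyquist rate = 2 × 21.5 kHz = 43 kHz.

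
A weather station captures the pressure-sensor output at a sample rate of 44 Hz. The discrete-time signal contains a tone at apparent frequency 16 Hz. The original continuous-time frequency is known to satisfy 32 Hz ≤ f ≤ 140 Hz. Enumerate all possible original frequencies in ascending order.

60 Hz, 72 Hz, 104 Hz, 116 Hz

Frequencies that alias to 16 Hz are k·fs ± 16 Hz for integer k ≥ 0.
k=0: 16 Hz.
k=1: 28 Hz, 60 Hz.
k=2: 72 Hz, 104 Hz.
k=3: 116 Hz, 148 Hz.
k=4: 160 Hz, 192 Hz.
Within [32 Hz, 140 Hz]: 60 Hz, 72 Hz, 104 Hz, 116 Hz.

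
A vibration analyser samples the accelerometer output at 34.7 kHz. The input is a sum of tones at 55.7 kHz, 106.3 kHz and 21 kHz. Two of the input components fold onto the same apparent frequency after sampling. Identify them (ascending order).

fs/2 = 17.35 kHz.
55.7 kHz mod fs = 21 kHz.
21 kHz > fs/2 = 17.35 kHz, folds to fs − 21 kHz = 13.7 kHz.
106.3 kHz mod fs = 2.2 kHz.
2.2 kHz ≤ fs/2 = 17.35 kHz, appears at 2.2 kHz.
21 kHz > fs/2 = 17.35 kHz, folds to fs − 21 kHz = 13.7 kHz.
21 kHz and 55.7 kHz both map to 13.7 kHz.

21 kHz, 55.7 kHz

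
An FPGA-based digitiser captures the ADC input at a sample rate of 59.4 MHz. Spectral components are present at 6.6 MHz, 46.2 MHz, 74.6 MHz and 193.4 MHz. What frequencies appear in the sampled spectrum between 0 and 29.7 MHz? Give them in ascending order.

fs/2 = 29.7 MHz.
6.6 MHz ≤ fs/2 = 29.7 MHz, passes unchanged.
46.2 MHz > fs/2 = 29.7 MHz, folds to fs − 46.2 MHz = 13.2 MHz.
74.6 MHz mod fs = 15.2 MHz.
15.2 MHz ≤ fs/2 = 29.7 MHz, appears at 15.2 MHz.
193.4 MHz mod fs = 15.2 MHz.
15.2 MHz ≤ fs/2 = 29.7 MHz, appears at 15.2 MHz.
Distinct values: {6.6 MHz, 13.2 MHz, 15.2 MHz}.

6.6 MHz, 13.2 MHz, 15.2 MHz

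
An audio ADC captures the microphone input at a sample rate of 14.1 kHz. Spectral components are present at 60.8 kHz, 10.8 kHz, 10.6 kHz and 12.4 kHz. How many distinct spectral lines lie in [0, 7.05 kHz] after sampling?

4

fs/2 = 7.05 kHz.
60.8 kHz mod fs = 4.4 kHz.
4.4 kHz ≤ fs/2 = 7.05 kHz, appears at 4.4 kHz.
10.8 kHz > fs/2 = 7.05 kHz, folds to fs − 10.8 kHz = 3.3 kHz.
10.6 kHz > fs/2 = 7.05 kHz, folds to fs − 10.6 kHz = 3.5 kHz.
12.4 kHz > fs/2 = 7.05 kHz, folds to fs − 12.4 kHz = 1.7 kHz.
Distinct values: {1.7 kHz, 3.3 kHz, 3.5 kHz, 4.4 kHz} → 4.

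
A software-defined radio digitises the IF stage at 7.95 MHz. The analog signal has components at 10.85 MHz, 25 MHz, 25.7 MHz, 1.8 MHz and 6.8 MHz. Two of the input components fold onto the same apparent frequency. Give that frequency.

fs/2 = 3.975 MHz.
10.85 MHz mod fs = 2.9 MHz.
2.9 MHz ≤ fs/2 = 3.975 MHz, appears at 2.9 MHz.
25 MHz mod fs = 1.15 MHz.
1.15 MHz ≤ fs/2 = 3.975 MHz, appears at 1.15 MHz.
25.7 MHz mod fs = 1.85 MHz.
1.85 MHz ≤ fs/2 = 3.975 MHz, appears at 1.85 MHz.
1.8 MHz ≤ fs/2 = 3.975 MHz, passes unchanged.
6.8 MHz > fs/2 = 3.975 MHz, folds to fs − 6.8 MHz = 1.15 MHz.
6.8 MHz and 25 MHz both map to 1.15 MHz.

1.15 MHz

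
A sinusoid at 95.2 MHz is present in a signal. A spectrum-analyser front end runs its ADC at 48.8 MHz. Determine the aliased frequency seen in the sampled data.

95.2 MHz mod fs = 46.4 MHz.
46.4 MHz > fs/2 = 24.4 MHz, folds to fs − 46.4 MHz = 2.4 MHz.

2.4 MHz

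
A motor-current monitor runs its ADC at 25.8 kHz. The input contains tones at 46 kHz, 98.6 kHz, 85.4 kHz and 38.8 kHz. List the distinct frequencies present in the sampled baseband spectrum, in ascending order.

fs/2 = 12.9 kHz.
46 kHz mod fs = 20.2 kHz.
20.2 kHz > fs/2 = 12.9 kHz, folds to fs − 20.2 kHz = 5.6 kHz.
98.6 kHz mod fs = 21.2 kHz.
21.2 kHz > fs/2 = 12.9 kHz, folds to fs − 21.2 kHz = 4.6 kHz.
85.4 kHz mod fs = 8 kHz.
8 kHz ≤ fs/2 = 12.9 kHz, appears at 8 kHz.
38.8 kHz mod fs = 13 kHz.
13 kHz > fs/2 = 12.9 kHz, folds to fs − 13 kHz = 12.8 kHz.
Distinct values: {4.6 kHz, 5.6 kHz, 8 kHz, 12.8 kHz}.

4.6 kHz, 5.6 kHz, 8 kHz, 12.8 kHz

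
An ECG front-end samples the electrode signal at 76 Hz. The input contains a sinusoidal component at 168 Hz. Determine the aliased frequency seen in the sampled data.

16 Hz

168 Hz mod fs = 16 Hz.
16 Hz ≤ fs/2 = 38 Hz, appears at 16 Hz.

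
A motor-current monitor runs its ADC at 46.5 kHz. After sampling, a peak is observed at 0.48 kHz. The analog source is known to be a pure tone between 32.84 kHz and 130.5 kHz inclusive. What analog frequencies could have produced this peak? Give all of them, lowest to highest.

46.02 kHz, 46.98 kHz, 92.52 kHz, 93.48 kHz

Frequencies that alias to 0.48 kHz are k·fs ± 0.48 kHz for integer k ≥ 0.
k=0: 0.48 kHz.
k=1: 46.02 kHz, 46.98 kHz.
k=2: 92.52 kHz, 93.48 kHz.
k=3: 139.02 kHz, 139.98 kHz.
Within [32.84 kHz, 130.5 kHz]: 46.02 kHz, 46.98 kHz, 92.52 kHz, 93.48 kHz.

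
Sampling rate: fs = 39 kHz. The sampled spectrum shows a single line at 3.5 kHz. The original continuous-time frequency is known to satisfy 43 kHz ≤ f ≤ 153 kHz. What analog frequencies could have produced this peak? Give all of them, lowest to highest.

Frequencies that alias to 3.5 kHz are k·fs ± 3.5 kHz for integer k ≥ 0.
k=0: 3.5 kHz.
k=1: 35.5 kHz, 42.5 kHz.
k=2: 74.5 kHz, 81.5 kHz.
k=3: 113.5 kHz, 120.5 kHz.
k=4: 152.5 kHz, 159.5 kHz.
k=5: 191.5 kHz, 198.5 kHz.
Within [43 kHz, 153 kHz]: 74.5 kHz, 81.5 kHz, 113.5 kHz, 120.5 kHz, 152.5 kHz.

74.5 kHz, 81.5 kHz, 113.5 kHz, 120.5 kHz, 152.5 kHz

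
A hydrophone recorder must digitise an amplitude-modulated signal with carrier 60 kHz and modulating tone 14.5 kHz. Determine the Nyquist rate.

AM sidebands sit at fc ± fm = 45.5 kHz and 74.5 kHz.
Highest-frequency component: 74.5 kHz.
Nyquist rate = 2 × 74.5 kHz = 149 kHz.

149 kHz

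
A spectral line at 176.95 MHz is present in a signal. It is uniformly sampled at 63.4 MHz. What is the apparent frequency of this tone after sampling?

176.95 MHz mod fs = 50.15 MHz.
50.15 MHz > fs/2 = 31.7 MHz, folds to fs − 50.15 MHz = 13.25 MHz.

13.25 MHz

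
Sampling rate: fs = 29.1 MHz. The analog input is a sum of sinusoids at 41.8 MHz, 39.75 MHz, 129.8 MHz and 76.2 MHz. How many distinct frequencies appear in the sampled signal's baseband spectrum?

4

fs/2 = 14.55 MHz.
41.8 MHz mod fs = 12.7 MHz.
12.7 MHz ≤ fs/2 = 14.55 MHz, appears at 12.7 MHz.
39.75 MHz mod fs = 10.65 MHz.
10.65 MHz ≤ fs/2 = 14.55 MHz, appears at 10.65 MHz.
129.8 MHz mod fs = 13.4 MHz.
13.4 MHz ≤ fs/2 = 14.55 MHz, appears at 13.4 MHz.
76.2 MHz mod fs = 18 MHz.
18 MHz > fs/2 = 14.55 MHz, folds to fs − 18 MHz = 11.1 MHz.
Distinct values: {10.65 MHz, 11.1 MHz, 12.7 MHz, 13.4 MHz} → 4.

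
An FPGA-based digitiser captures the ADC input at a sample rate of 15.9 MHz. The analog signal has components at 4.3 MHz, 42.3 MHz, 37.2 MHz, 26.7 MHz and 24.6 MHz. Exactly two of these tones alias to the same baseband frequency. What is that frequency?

5.4 MHz

fs/2 = 7.95 MHz.
4.3 MHz ≤ fs/2 = 7.95 MHz, passes unchanged.
42.3 MHz mod fs = 10.5 MHz.
10.5 MHz > fs/2 = 7.95 MHz, folds to fs − 10.5 MHz = 5.4 MHz.
37.2 MHz mod fs = 5.4 MHz.
5.4 MHz ≤ fs/2 = 7.95 MHz, appears at 5.4 MHz.
26.7 MHz mod fs = 10.8 MHz.
10.8 MHz > fs/2 = 7.95 MHz, folds to fs − 10.8 MHz = 5.1 MHz.
24.6 MHz mod fs = 8.7 MHz.
8.7 MHz > fs/2 = 7.95 MHz, folds to fs − 8.7 MHz = 7.2 MHz.
37.2 MHz and 42.3 MHz both map to 5.4 MHz.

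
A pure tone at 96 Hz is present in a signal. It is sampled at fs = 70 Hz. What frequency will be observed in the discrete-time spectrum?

96 Hz mod fs = 26 Hz.
26 Hz ≤ fs/2 = 35 Hz, appears at 26 Hz.

26 Hz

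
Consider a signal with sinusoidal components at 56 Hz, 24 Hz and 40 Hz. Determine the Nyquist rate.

112 Hz

Highest-frequency component: 56 Hz.
Nyquist rate = 2 × 56 Hz = 112 Hz.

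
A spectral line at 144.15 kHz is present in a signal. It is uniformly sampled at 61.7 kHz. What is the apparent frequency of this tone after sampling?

20.75 kHz

144.15 kHz mod fs = 20.75 kHz.
20.75 kHz ≤ fs/2 = 30.85 kHz, appears at 20.75 kHz.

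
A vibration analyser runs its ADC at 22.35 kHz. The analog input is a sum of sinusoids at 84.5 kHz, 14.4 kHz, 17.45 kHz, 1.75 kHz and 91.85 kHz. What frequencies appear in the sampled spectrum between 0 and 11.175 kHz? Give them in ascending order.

fs/2 = 11.175 kHz.
84.5 kHz mod fs = 17.45 kHz.
17.45 kHz > fs/2 = 11.175 kHz, folds to fs − 17.45 kHz = 4.9 kHz.
14.4 kHz > fs/2 = 11.175 kHz, folds to fs − 14.4 kHz = 7.95 kHz.
17.45 kHz > fs/2 = 11.175 kHz, folds to fs − 17.45 kHz = 4.9 kHz.
1.75 kHz ≤ fs/2 = 11.175 kHz, passes unchanged.
91.85 kHz mod fs = 2.45 kHz.
2.45 kHz ≤ fs/2 = 11.175 kHz, appears at 2.45 kHz.
Distinct values: {1.75 kHz, 2.45 kHz, 4.9 kHz, 7.95 kHz}.

1.75 kHz, 2.45 kHz, 4.9 kHz, 7.95 kHz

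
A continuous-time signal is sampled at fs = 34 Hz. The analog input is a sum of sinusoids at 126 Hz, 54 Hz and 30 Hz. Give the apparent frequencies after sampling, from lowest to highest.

fs/2 = 17 Hz.
126 Hz mod fs = 24 Hz.
24 Hz > fs/2 = 17 Hz, folds to fs − 24 Hz = 10 Hz.
54 Hz mod fs = 20 Hz.
20 Hz > fs/2 = 17 Hz, folds to fs − 20 Hz = 14 Hz.
30 Hz > fs/2 = 17 Hz, folds to fs − 30 Hz = 4 Hz.
Distinct values: {4 Hz, 10 Hz, 14 Hz}.

4 Hz, 10 Hz, 14 Hz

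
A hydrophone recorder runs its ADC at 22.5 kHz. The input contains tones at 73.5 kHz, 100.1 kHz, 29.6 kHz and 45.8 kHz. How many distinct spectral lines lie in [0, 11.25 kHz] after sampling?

fs/2 = 11.25 kHz.
73.5 kHz mod fs = 6 kHz.
6 kHz ≤ fs/2 = 11.25 kHz, appears at 6 kHz.
100.1 kHz mod fs = 10.1 kHz.
10.1 kHz ≤ fs/2 = 11.25 kHz, appears at 10.1 kHz.
29.6 kHz mod fs = 7.1 kHz.
7.1 kHz ≤ fs/2 = 11.25 kHz, appears at 7.1 kHz.
45.8 kHz mod fs = 0.8 kHz.
0.8 kHz ≤ fs/2 = 11.25 kHz, appears at 0.8 kHz.
Distinct values: {0.8 kHz, 6 kHz, 7.1 kHz, 10.1 kHz} → 4.

4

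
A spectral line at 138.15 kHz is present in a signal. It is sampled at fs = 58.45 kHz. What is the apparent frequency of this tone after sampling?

21.25 kHz

138.15 kHz mod fs = 21.25 kHz.
21.25 kHz ≤ fs/2 = 29.225 kHz, appears at 21.25 kHz.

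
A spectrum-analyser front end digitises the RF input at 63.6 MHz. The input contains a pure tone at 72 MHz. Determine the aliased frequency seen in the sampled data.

8.4 MHz

72 MHz mod fs = 8.4 MHz.
8.4 MHz ≤ fs/2 = 31.8 MHz, appears at 8.4 MHz.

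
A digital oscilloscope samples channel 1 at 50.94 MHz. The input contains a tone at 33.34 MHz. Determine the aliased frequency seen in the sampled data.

33.34 MHz > fs/2 = 25.47 MHz, folds to fs − 33.34 MHz = 17.6 MHz.

17.6 MHz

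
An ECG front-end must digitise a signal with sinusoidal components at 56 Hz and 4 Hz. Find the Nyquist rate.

112 Hz

Highest-frequency component: 56 Hz.
Nyquist rate = 2 × 56 Hz = 112 Hz.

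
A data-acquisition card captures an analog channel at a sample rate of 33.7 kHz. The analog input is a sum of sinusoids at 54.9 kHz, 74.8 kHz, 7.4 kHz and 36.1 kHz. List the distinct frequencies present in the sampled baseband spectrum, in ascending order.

2.4 kHz, 7.4 kHz, 12.5 kHz

fs/2 = 16.85 kHz.
54.9 kHz mod fs = 21.2 kHz.
21.2 kHz > fs/2 = 16.85 kHz, folds to fs − 21.2 kHz = 12.5 kHz.
74.8 kHz mod fs = 7.4 kHz.
7.4 kHz ≤ fs/2 = 16.85 kHz, appears at 7.4 kHz.
7.4 kHz ≤ fs/2 = 16.85 kHz, passes unchanged.
36.1 kHz mod fs = 2.4 kHz.
2.4 kHz ≤ fs/2 = 16.85 kHz, appears at 2.4 kHz.
Distinct values: {2.4 kHz, 7.4 kHz, 12.5 kHz}.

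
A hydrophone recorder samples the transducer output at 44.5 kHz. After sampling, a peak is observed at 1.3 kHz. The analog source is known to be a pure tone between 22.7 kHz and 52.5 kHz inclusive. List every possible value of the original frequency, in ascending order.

Frequencies that alias to 1.3 kHz are k·fs ± 1.3 kHz for integer k ≥ 0.
k=0: 1.3 kHz.
k=1: 43.2 kHz, 45.8 kHz.
k=2: 87.7 kHz, 90.3 kHz.
Within [22.7 kHz, 52.5 kHz]: 43.2 kHz, 45.8 kHz.

43.2 kHz, 45.8 kHz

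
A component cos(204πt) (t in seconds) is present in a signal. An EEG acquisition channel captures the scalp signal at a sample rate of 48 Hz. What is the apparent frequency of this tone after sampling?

ω = 204π rad/s → f = ω/(2π) = 102 Hz.
102 Hz mod fs = 6 Hz.
6 Hz ≤ fs/2 = 24 Hz, appears at 6 Hz.

6 Hz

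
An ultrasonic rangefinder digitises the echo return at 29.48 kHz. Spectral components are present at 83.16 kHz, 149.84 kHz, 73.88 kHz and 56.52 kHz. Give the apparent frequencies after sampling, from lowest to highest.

fs/2 = 14.74 kHz.
83.16 kHz mod fs = 24.2 kHz.
24.2 kHz > fs/2 = 14.74 kHz, folds to fs − 24.2 kHz = 5.28 kHz.
149.84 kHz mod fs = 2.44 kHz.
2.44 kHz ≤ fs/2 = 14.74 kHz, appears at 2.44 kHz.
73.88 kHz mod fs = 14.92 kHz.
14.92 kHz > fs/2 = 14.74 kHz, folds to fs − 14.92 kHz = 14.56 kHz.
56.52 kHz mod fs = 27.04 kHz.
27.04 kHz > fs/2 = 14.74 kHz, folds to fs − 27.04 kHz = 2.44 kHz.
Distinct values: {2.44 kHz, 5.28 kHz, 14.56 kHz}.

2.44 kHz, 5.28 kHz, 14.56 kHz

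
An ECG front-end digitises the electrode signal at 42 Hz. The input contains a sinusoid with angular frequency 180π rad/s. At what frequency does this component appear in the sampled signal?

ω = 180π rad/s → f = ω/(2π) = 90 Hz.
90 Hz mod fs = 6 Hz.
6 Hz ≤ fs/2 = 21 Hz, appears at 6 Hz.

6 Hz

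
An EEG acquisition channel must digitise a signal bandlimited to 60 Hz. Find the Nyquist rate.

120 Hz

Nyquist rate = 2 × 60 Hz = 120 Hz.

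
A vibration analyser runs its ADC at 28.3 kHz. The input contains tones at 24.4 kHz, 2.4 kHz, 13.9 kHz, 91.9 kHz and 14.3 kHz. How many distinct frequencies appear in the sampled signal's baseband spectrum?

5

fs/2 = 14.15 kHz.
24.4 kHz > fs/2 = 14.15 kHz, folds to fs − 24.4 kHz = 3.9 kHz.
2.4 kHz ≤ fs/2 = 14.15 kHz, passes unchanged.
13.9 kHz ≤ fs/2 = 14.15 kHz, passes unchanged.
91.9 kHz mod fs = 7 kHz.
7 kHz ≤ fs/2 = 14.15 kHz, appears at 7 kHz.
14.3 kHz > fs/2 = 14.15 kHz, folds to fs − 14.3 kHz = 14 kHz.
Distinct values: {2.4 kHz, 3.9 kHz, 7 kHz, 13.9 kHz, 14 kHz} → 5.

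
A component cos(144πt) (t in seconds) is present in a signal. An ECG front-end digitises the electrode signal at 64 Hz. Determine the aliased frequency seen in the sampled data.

8 Hz

ω = 144π rad/s → f = ω/(2π) = 72 Hz.
72 Hz mod fs = 8 Hz.
8 Hz ≤ fs/2 = 32 Hz, appears at 8 Hz.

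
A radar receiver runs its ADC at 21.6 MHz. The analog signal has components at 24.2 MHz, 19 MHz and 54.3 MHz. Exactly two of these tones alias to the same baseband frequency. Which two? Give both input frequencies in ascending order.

fs/2 = 10.8 MHz.
24.2 MHz mod fs = 2.6 MHz.
2.6 MHz ≤ fs/2 = 10.8 MHz, appears at 2.6 MHz.
19 MHz > fs/2 = 10.8 MHz, folds to fs − 19 MHz = 2.6 MHz.
54.3 MHz mod fs = 11.1 MHz.
11.1 MHz > fs/2 = 10.8 MHz, folds to fs − 11.1 MHz = 10.5 MHz.
19 MHz and 24.2 MHz both map to 2.6 MHz.

19 MHz, 24.2 MHz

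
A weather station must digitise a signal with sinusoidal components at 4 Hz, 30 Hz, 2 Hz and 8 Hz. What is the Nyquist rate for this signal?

Highest-frequency component: 30 Hz.
Nyquist rate = 2 × 30 Hz = 60 Hz.

60 Hz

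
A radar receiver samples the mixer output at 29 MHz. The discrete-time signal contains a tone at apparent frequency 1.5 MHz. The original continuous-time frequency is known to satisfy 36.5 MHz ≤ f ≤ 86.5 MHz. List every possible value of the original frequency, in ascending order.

56.5 MHz, 59.5 MHz, 85.5 MHz

Frequencies that alias to 1.5 MHz are k·fs ± 1.5 MHz for integer k ≥ 0.
k=0: 1.5 MHz.
k=1: 27.5 MHz, 30.5 MHz.
k=2: 56.5 MHz, 59.5 MHz.
k=3: 85.5 MHz, 88.5 MHz.
k=4: 114.5 MHz, 117.5 MHz.
Within [36.5 MHz, 86.5 MHz]: 56.5 MHz, 59.5 MHz, 85.5 MHz.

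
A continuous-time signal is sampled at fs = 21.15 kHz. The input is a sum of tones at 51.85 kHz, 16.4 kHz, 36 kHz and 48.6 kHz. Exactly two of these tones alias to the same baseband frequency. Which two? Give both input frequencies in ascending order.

fs/2 = 10.575 kHz.
51.85 kHz mod fs = 9.55 kHz.
9.55 kHz ≤ fs/2 = 10.575 kHz, appears at 9.55 kHz.
16.4 kHz > fs/2 = 10.575 kHz, folds to fs − 16.4 kHz = 4.75 kHz.
36 kHz mod fs = 14.85 kHz.
14.85 kHz > fs/2 = 10.575 kHz, folds to fs − 14.85 kHz = 6.3 kHz.
48.6 kHz mod fs = 6.3 kHz.
6.3 kHz ≤ fs/2 = 10.575 kHz, appears at 6.3 kHz.
36 kHz and 48.6 kHz both map to 6.3 kHz.

36 kHz, 48.6 kHz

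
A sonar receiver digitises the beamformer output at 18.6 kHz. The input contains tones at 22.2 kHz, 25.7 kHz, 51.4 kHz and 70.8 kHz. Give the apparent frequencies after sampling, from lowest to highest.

fs/2 = 9.3 kHz.
22.2 kHz mod fs = 3.6 kHz.
3.6 kHz ≤ fs/2 = 9.3 kHz, appears at 3.6 kHz.
25.7 kHz mod fs = 7.1 kHz.
7.1 kHz ≤ fs/2 = 9.3 kHz, appears at 7.1 kHz.
51.4 kHz mod fs = 14.2 kHz.
14.2 kHz > fs/2 = 9.3 kHz, folds to fs − 14.2 kHz = 4.4 kHz.
70.8 kHz mod fs = 15 kHz.
15 kHz > fs/2 = 9.3 kHz, folds to fs − 15 kHz = 3.6 kHz.
Distinct values: {3.6 kHz, 4.4 kHz, 7.1 kHz}.

3.6 kHz, 4.4 kHz, 7.1 kHz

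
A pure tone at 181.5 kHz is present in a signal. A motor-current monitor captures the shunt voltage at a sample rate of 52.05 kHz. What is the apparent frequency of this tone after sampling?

181.5 kHz mod fs = 25.35 kHz.
25.35 kHz ≤ fs/2 = 26.025 kHz, appears at 25.35 kHz.

25.35 kHz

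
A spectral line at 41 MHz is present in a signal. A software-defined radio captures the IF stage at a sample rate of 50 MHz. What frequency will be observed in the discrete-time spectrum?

41 MHz > fs/2 = 25 MHz, folds to fs − 41 MHz = 9 MHz.

9 MHz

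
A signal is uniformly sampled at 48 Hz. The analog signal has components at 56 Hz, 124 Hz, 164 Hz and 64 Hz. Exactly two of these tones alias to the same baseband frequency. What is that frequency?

20 Hz

fs/2 = 24 Hz.
56 Hz mod fs = 8 Hz.
8 Hz ≤ fs/2 = 24 Hz, appears at 8 Hz.
124 Hz mod fs = 28 Hz.
28 Hz > fs/2 = 24 Hz, folds to fs − 28 Hz = 20 Hz.
164 Hz mod fs = 20 Hz.
20 Hz ≤ fs/2 = 24 Hz, appears at 20 Hz.
64 Hz mod fs = 16 Hz.
16 Hz ≤ fs/2 = 24 Hz, appears at 16 Hz.
124 Hz and 164 Hz both map to 20 Hz.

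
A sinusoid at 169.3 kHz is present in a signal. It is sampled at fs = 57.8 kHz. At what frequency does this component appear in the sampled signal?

4.1 kHz

169.3 kHz mod fs = 53.7 kHz.
53.7 kHz > fs/2 = 28.9 kHz, folds to fs − 53.7 kHz = 4.1 kHz.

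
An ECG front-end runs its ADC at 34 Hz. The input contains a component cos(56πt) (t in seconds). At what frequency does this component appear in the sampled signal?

ω = 56π rad/s → f = ω/(2π) = 28 Hz.
28 Hz > fs/2 = 17 Hz, folds to fs − 28 Hz = 6 Hz.

6 Hz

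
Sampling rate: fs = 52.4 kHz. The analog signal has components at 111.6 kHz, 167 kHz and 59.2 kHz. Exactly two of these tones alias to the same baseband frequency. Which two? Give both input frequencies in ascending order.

59.2 kHz, 111.6 kHz

fs/2 = 26.2 kHz.
111.6 kHz mod fs = 6.8 kHz.
6.8 kHz ≤ fs/2 = 26.2 kHz, appears at 6.8 kHz.
167 kHz mod fs = 9.8 kHz.
9.8 kHz ≤ fs/2 = 26.2 kHz, appears at 9.8 kHz.
59.2 kHz mod fs = 6.8 kHz.
6.8 kHz ≤ fs/2 = 26.2 kHz, appears at 6.8 kHz.
59.2 kHz and 111.6 kHz both map to 6.8 kHz.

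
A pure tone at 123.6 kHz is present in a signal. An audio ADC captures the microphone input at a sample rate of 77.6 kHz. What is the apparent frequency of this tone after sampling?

123.6 kHz mod fs = 46 kHz.
46 kHz > fs/2 = 38.8 kHz, folds to fs − 46 kHz = 31.6 kHz.

31.6 kHz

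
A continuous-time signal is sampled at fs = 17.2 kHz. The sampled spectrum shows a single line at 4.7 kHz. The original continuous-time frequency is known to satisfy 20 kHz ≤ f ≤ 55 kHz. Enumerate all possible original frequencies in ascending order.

Frequencies that alias to 4.7 kHz are k·fs ± 4.7 kHz for integer k ≥ 0.
k=0: 4.7 kHz.
k=1: 12.5 kHz, 21.9 kHz.
k=2: 29.7 kHz, 39.1 kHz.
k=3: 46.9 kHz, 56.3 kHz.
k=4: 64.1 kHz, 73.5 kHz.
Within [20 kHz, 55 kHz]: 21.9 kHz, 29.7 kHz, 39.1 kHz, 46.9 kHz.

21.9 kHz, 29.7 kHz, 39.1 kHz, 46.9 kHz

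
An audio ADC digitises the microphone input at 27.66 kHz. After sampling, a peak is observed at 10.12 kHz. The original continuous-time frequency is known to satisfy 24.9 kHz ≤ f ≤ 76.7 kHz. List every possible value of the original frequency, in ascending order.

37.78 kHz, 45.2 kHz, 65.44 kHz, 72.86 kHz

Frequencies that alias to 10.12 kHz are k·fs ± 10.12 kHz for integer k ≥ 0.
k=0: 10.12 kHz.
k=1: 17.54 kHz, 37.78 kHz.
k=2: 45.2 kHz, 65.44 kHz.
k=3: 72.86 kHz, 93.1 kHz.
k=4: 100.52 kHz, 120.76 kHz.
Within [24.9 kHz, 76.7 kHz]: 37.78 kHz, 45.2 kHz, 65.44 kHz, 72.86 kHz.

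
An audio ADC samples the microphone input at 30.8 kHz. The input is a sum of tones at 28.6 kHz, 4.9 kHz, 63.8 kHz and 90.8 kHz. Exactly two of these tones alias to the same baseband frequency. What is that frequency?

2.2 kHz

fs/2 = 15.4 kHz.
28.6 kHz > fs/2 = 15.4 kHz, folds to fs − 28.6 kHz = 2.2 kHz.
4.9 kHz ≤ fs/2 = 15.4 kHz, passes unchanged.
63.8 kHz mod fs = 2.2 kHz.
2.2 kHz ≤ fs/2 = 15.4 kHz, appears at 2.2 kHz.
90.8 kHz mod fs = 29.2 kHz.
29.2 kHz > fs/2 = 15.4 kHz, folds to fs − 29.2 kHz = 1.6 kHz.
28.6 kHz and 63.8 kHz both map to 2.2 kHz.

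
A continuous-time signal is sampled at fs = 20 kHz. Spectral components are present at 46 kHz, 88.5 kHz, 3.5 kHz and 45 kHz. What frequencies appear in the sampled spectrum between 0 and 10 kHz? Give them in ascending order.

fs/2 = 10 kHz.
46 kHz mod fs = 6 kHz.
6 kHz ≤ fs/2 = 10 kHz, appears at 6 kHz.
88.5 kHz mod fs = 8.5 kHz.
8.5 kHz ≤ fs/2 = 10 kHz, appears at 8.5 kHz.
3.5 kHz ≤ fs/2 = 10 kHz, passes unchanged.
45 kHz mod fs = 5 kHz.
5 kHz ≤ fs/2 = 10 kHz, appears at 5 kHz.
Distinct values: {3.5 kHz, 5 kHz, 6 kHz, 8.5 kHz}.

3.5 kHz, 5 kHz, 6 kHz, 8.5 kHz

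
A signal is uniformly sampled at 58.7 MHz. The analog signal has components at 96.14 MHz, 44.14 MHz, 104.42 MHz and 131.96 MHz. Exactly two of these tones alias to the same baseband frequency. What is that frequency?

14.56 MHz

fs/2 = 29.35 MHz.
96.14 MHz mod fs = 37.44 MHz.
37.44 MHz > fs/2 = 29.35 MHz, folds to fs − 37.44 MHz = 21.26 MHz.
44.14 MHz > fs/2 = 29.35 MHz, folds to fs − 44.14 MHz = 14.56 MHz.
104.42 MHz mod fs = 45.72 MHz.
45.72 MHz > fs/2 = 29.35 MHz, folds to fs − 45.72 MHz = 12.98 MHz.
131.96 MHz mod fs = 14.56 MHz.
14.56 MHz ≤ fs/2 = 29.35 MHz, appears at 14.56 MHz.
44.14 MHz and 131.96 MHz both map to 14.56 MHz.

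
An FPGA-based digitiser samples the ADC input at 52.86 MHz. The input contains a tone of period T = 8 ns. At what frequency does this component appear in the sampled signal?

T = 8 ns → f = 1/T = 125 MHz.
125 MHz mod fs = 19.28 MHz.
19.28 MHz ≤ fs/2 = 26.43 MHz, appears at 19.28 MHz.

19.28 MHz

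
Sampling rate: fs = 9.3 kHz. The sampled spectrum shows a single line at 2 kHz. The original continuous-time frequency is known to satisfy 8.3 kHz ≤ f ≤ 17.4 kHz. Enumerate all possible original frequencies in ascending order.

Frequencies that alias to 2 kHz are k·fs ± 2 kHz for integer k ≥ 0.
k=0: 2 kHz.
k=1: 7.3 kHz, 11.3 kHz.
k=2: 16.6 kHz, 20.6 kHz.
k=3: 25.9 kHz, 29.9 kHz.
Within [8.3 kHz, 17.4 kHz]: 11.3 kHz, 16.6 kHz.

11.3 kHz, 16.6 kHz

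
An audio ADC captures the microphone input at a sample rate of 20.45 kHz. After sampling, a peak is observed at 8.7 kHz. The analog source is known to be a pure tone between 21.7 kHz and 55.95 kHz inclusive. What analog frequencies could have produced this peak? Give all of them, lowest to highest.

29.15 kHz, 32.2 kHz, 49.6 kHz, 52.65 kHz

Frequencies that alias to 8.7 kHz are k·fs ± 8.7 kHz for integer k ≥ 0.
k=0: 8.7 kHz.
k=1: 11.75 kHz, 29.15 kHz.
k=2: 32.2 kHz, 49.6 kHz.
k=3: 52.65 kHz, 70.05 kHz.
k=4: 73.1 kHz, 90.5 kHz.
Within [21.7 kHz, 55.95 kHz]: 29.15 kHz, 32.2 kHz, 49.6 kHz, 52.65 kHz.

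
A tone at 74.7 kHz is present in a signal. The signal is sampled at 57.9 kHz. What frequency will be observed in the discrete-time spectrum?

74.7 kHz mod fs = 16.8 kHz.
16.8 kHz ≤ fs/2 = 28.95 kHz, appears at 16.8 kHz.

16.8 kHz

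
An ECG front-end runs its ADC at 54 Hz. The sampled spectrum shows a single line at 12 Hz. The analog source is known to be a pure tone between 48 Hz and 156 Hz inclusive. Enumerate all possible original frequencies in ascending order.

66 Hz, 96 Hz, 120 Hz, 150 Hz

Frequencies that alias to 12 Hz are k·fs ± 12 Hz for integer k ≥ 0.
k=0: 12 Hz.
k=1: 42 Hz, 66 Hz.
k=2: 96 Hz, 120 Hz.
k=3: 150 Hz, 174 Hz.
k=4: 204 Hz, 228 Hz.
Within [48 Hz, 156 Hz]: 66 Hz, 96 Hz, 120 Hz, 150 Hz.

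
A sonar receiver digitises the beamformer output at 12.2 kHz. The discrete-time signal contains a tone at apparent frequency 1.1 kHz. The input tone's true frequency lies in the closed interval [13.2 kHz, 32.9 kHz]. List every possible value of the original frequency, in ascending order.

13.3 kHz, 23.3 kHz, 25.5 kHz

Frequencies that alias to 1.1 kHz are k·fs ± 1.1 kHz for integer k ≥ 0.
k=0: 1.1 kHz.
k=1: 11.1 kHz, 13.3 kHz.
k=2: 23.3 kHz, 25.5 kHz.
k=3: 35.5 kHz, 37.7 kHz.
Within [13.2 kHz, 32.9 kHz]: 13.3 kHz, 23.3 kHz, 25.5 kHz.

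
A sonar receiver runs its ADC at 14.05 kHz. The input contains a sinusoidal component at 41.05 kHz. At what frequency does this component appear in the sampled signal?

41.05 kHz mod fs = 12.95 kHz.
12.95 kHz > fs/2 = 7.025 kHz, folds to fs − 12.95 kHz = 1.1 kHz.

1.1 kHz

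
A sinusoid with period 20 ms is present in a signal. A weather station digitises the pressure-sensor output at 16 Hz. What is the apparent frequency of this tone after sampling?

2 Hz

T = 20 ms → f = 1/T = 50 Hz.
50 Hz mod fs = 2 Hz.
2 Hz ≤ fs/2 = 8 Hz, appears at 2 Hz.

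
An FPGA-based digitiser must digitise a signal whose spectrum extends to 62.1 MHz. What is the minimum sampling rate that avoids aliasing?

Nyquist rate = 2 × 62.1 MHz = 124.2 MHz.

124.2 MHz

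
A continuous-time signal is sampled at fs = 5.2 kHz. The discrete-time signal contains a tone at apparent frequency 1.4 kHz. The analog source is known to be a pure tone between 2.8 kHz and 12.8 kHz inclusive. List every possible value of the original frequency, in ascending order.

3.8 kHz, 6.6 kHz, 9 kHz, 11.8 kHz

Frequencies that alias to 1.4 kHz are k·fs ± 1.4 kHz for integer k ≥ 0.
k=0: 1.4 kHz.
k=1: 3.8 kHz, 6.6 kHz.
k=2: 9 kHz, 11.8 kHz.
k=3: 14.2 kHz, 17 kHz.
Within [2.8 kHz, 12.8 kHz]: 3.8 kHz, 6.6 kHz, 9 kHz, 11.8 kHz.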